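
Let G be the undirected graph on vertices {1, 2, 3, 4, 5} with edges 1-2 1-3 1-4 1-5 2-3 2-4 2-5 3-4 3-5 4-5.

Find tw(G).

4

A width-4 tree decomposition is:
Bags: B1 = {1, 2, 3, 4, 5}
Tree: (single bag)
A single bag containing all 5 vertices is trivially a valid decomposition of width 4. Conversely, {1, 2, 3, 4, 5} is a clique of size 5, and the vertices of any clique must share a bag in every tree decomposition; so some bag has ≥ 5 vertices and tw(G) ≥ 4. Therefore the treewidth is 4.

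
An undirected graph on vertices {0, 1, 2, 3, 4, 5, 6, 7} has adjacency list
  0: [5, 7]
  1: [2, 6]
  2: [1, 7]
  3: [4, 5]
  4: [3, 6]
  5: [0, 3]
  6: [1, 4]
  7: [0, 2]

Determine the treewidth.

A width-2 tree decomposition is:
Bags: B1 = {1, 2, 6}  B2 = {2, 4, 6}  B3 = {2, 3, 4}  B4 = {2, 3, 5}  B5 = {0, 2, 5}  B6 = {0, 2, 7}
Tree: B1–B2, B2–B3, B3–B4, B4–B5, B5–B6
The largest bag has 3 vertices, giving width 2; this decomposition certifies tw(G) ≤ 2. The edges 2–1–6–4–3–5–0–7–2 form a cycle, so G is not a tree and its treewidth is at least 2. The upper and lower bounds meet at 2, so that is the treewidth.

2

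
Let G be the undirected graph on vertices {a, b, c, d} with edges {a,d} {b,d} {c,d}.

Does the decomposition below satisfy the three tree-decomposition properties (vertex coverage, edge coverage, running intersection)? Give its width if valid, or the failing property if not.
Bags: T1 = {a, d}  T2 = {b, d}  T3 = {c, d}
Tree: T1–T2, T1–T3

Vertex coverage: the bags together contain {a, b, c, d}, the full vertex set. Edge coverage: each edge of G has both endpoints in at least one bag. Running intersection: for every vertex, the bags containing it form a connected subtree. All three properties hold, so this is a valid tree decomposition of width max|bag| − 1 = 1, and hence tw(G) ≤ 1.

Yes; width 1.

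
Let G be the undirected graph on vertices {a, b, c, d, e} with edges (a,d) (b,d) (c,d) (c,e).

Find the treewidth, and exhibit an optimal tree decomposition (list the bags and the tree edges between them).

Treewidth 1.
One optimal decomposition is:
Bags: B1 = {a, d}  B2 = {b, d}  B3 = {c, d}  B4 = {c, e}
Tree: B1–B2, B1–B3, B3–B4

Each bag holds 2 vertices, so the decomposition has width 1, which upper-bounds the treewidth. G has an edge, so its treewidth is at least 1. Hence tw(G) = 1 exactly.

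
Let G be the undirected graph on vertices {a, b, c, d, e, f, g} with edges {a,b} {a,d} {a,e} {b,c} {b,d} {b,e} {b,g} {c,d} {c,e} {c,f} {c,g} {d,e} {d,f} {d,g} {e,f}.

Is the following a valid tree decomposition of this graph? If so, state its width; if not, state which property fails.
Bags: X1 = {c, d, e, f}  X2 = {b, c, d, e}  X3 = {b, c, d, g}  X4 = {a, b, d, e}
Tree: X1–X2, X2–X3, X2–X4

Every vertex of G appears in some bag (union = {a, b, c, d, e, f, g}); every edge is covered by a bag; and for each vertex v the set of bags containing v is connected in the bag tree. The decomposition is therefore valid. The largest bag has 4 vertices, so the width is 3.

Yes; width 3.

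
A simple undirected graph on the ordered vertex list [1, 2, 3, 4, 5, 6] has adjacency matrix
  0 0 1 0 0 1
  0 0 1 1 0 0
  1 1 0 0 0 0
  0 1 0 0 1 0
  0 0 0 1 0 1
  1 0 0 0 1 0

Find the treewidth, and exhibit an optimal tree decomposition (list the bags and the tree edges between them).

The largest bag has 3 vertices, giving width 2; this decomposition certifies tw(G) ≤ 2. Since 4–2–3–1–6–5–4 is a cycle in G, G is not acyclic. Forests are exactly the graphs of treewidth ≤ 1, so tw(G) ≥ 2. Combining the bounds, tw(G) = 2.

Treewidth 2.
One such decomposition:
Bags: B1 = {2, 3, 4}  B2 = {1, 3, 4}  B3 = {1, 4, 6}  B4 = {4, 5, 6}
Tree: B1–B2, B2–B3, B3–B4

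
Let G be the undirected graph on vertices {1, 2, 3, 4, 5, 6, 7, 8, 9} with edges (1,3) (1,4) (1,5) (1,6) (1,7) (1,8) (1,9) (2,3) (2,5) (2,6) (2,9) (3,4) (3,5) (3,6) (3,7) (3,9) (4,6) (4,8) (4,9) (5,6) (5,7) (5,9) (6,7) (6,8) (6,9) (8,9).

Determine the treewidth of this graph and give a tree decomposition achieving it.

Treewidth 4.
One optimal decomposition is:
Bags: B1 = {1, 3, 4, 6, 9}  B2 = {1, 3, 5, 6, 9}  B3 = {1, 4, 6, 8, 9}  B4 = {1, 3, 5, 6, 7}  B5 = {2, 3, 5, 6, 9}
Tree: B1–B2, B1–B3, B2–B4, B2–B5

Each bag holds 5 vertices, so the decomposition has width 4, which upper-bounds the treewidth. For the lower bound, the 5 vertices {1, 4, 6, 8, 9} are pairwise adjacent, and any tree decomposition puts a clique entirely inside one bag — forcing width ≥ 4. Therefore the treewidth is 4.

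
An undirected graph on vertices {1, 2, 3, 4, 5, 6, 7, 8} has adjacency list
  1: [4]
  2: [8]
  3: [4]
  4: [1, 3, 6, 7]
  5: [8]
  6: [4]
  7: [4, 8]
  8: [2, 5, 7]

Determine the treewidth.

1

A width-1 tree decomposition is:
Bags: B1 = {7, 8}  B2 = {2, 8}  B3 = {4, 7}  B4 = {3, 4}  B5 = {5, 8}  B6 = {1, 4}  B7 = {4, 6}
Tree: B1–B2, B1–B3, B3–B4, B1–B5, B4–B6, B3–B7
Each bag holds 2 vertices, so the decomposition has width 1, which upper-bounds the treewidth. Since G has at least one edge (e.g. 8–7), it is not an edgeless graph, so tw(G) ≥ 1. Therefore the treewidth is 1.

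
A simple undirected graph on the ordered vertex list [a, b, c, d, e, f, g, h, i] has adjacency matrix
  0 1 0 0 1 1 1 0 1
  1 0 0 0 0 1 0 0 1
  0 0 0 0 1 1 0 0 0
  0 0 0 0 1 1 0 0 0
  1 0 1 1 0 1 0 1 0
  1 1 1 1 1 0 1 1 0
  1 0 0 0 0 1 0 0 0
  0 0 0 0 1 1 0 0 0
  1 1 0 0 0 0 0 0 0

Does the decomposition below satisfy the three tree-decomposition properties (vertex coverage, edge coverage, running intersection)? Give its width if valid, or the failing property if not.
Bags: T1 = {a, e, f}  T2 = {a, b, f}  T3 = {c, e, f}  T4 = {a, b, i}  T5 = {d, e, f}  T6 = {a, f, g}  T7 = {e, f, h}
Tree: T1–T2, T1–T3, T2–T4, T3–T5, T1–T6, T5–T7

Yes; width 2.

Every vertex of G appears in some bag (union = {a, b, c, d, e, f, g, h, i}); every edge is covered by a bag; and for each vertex v the set of bags containing v is connected in the bag tree. The decomposition is therefore valid. The largest bag has 3 vertices, so the width is 2.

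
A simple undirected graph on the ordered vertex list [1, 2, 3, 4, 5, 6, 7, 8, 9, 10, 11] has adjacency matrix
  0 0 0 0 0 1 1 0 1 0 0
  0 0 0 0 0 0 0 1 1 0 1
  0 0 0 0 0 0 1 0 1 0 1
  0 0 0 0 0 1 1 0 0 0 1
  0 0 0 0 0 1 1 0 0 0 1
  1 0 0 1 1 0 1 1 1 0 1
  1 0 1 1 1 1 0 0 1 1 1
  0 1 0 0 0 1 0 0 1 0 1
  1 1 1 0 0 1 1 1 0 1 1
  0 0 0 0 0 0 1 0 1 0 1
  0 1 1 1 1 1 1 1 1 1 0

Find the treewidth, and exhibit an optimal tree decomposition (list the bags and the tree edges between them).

Every bag has size at most 4, so the width is 4 − 1 = 3 and tw(G) ≤ 3. On the other hand G contains the 4-clique {1, 6, 7, 9}. A clique must lie in a single bag of any decomposition, so no decomposition can have width below 3. Therefore the treewidth is 3.

Treewidth 3.
One such decomposition:
Bags: B1 = {6, 7, 9, 11}  B2 = {6, 8, 9, 11}  B3 = {3, 7, 9, 11}  B4 = {7, 9, 10, 11}  B5 = {2, 8, 9, 11}  B6 = {5, 6, 7, 11}  B7 = {1, 6, 7, 9}  B8 = {4, 6, 7, 11}
Tree: B1–B2, B1–B3, B3–B4, B2–B5, B1–B6, B1–B7, B6–B8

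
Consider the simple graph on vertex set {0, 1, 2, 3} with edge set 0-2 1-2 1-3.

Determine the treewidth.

1

A width-1 tree decomposition is:
Bags: B1 = {1, 2}  B2 = {1, 3}  B3 = {0, 2}
Tree: B1–B2, B1–B3
Each bag holds 2 vertices, so the decomposition has width 1, which upper-bounds the treewidth. Since G has at least one edge (e.g. 2–1), it is not an edgeless graph, so tw(G) ≥ 1. Therefore the treewidth is 1.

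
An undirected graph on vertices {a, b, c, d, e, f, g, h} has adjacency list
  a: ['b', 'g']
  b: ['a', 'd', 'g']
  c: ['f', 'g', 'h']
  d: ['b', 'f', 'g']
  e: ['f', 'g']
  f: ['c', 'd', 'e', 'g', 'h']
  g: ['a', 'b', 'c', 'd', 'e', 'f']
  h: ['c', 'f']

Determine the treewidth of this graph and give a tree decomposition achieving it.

Treewidth 2.
One such decomposition:
Bags: B1 = {b, d, g}  B2 = {d, f, g}  B3 = {c, f, g}  B4 = {a, b, g}  B5 = {c, f, h}  B6 = {e, f, g}
Tree: B1–B2, B2–B3, B1–B4, B3–B5, B2–B6

The largest bag has 3 vertices, giving width 2; this decomposition certifies tw(G) ≤ 2. Conversely, {a, b, g} is a clique of size 3, and the vertices of any clique must share a bag in every tree decomposition; so some bag has ≥ 3 vertices and tw(G) ≥ 2. Therefore the treewidth is 2.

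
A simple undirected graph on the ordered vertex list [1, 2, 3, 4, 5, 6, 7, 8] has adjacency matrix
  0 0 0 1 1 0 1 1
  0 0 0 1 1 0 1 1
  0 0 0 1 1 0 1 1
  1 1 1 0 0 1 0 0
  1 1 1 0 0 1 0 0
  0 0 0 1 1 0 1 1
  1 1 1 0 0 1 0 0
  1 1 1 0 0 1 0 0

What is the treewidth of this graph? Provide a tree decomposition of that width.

Each bag holds 5 vertices, so the decomposition has width 4, which upper-bounds the treewidth. For the lower bound: the 5 vertex sets {3,8}, {2,4}, {6,7}, {1}, {5} are disjoint, each induces a connected subgraph, and every pair is joined by at least one edge of G. Contracting each set to a single vertex therefore yields K_{5} as a minor, and since treewidth is minor-monotone, tw(G) ≥ tw(K_{5}) = 4. The upper and lower bounds meet at 4, so that is the treewidth.

Treewidth 4.
One such decomposition:
Bags: B1 = {1, 2, 3, 6, 8}  B2 = {1, 2, 3, 4, 6}  B3 = {1, 2, 3, 6, 7}  B4 = {1, 2, 3, 5, 6}
Tree: B1–B2, B2–B3, B3–B4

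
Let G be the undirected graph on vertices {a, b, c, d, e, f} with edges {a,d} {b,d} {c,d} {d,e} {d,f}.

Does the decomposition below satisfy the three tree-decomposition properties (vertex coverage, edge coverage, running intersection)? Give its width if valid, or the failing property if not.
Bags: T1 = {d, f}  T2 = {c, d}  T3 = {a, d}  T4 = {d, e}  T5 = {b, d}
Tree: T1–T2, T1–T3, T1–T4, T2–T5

Yes; width 1.

Every vertex of G appears in some bag (union = {a, b, c, d, e, f}); every edge is covered by a bag; and for each vertex v the set of bags containing v is connected in the bag tree. The decomposition is therefore valid. The largest bag has 2 vertices, so the width is 1.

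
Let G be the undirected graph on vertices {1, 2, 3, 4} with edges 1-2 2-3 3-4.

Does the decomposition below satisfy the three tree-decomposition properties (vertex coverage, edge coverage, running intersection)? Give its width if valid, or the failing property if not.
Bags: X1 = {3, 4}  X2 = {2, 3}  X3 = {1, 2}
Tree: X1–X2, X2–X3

Yes; width 1.

Vertex coverage: the bags together contain {1, 2, 3, 4}, the full vertex set. Edge coverage: each edge of G has both endpoints in at least one bag. Running intersection: for every vertex, the bags containing it form a connected subtree. All three properties hold, so this is a valid tree decomposition of width max|bag| − 1 = 1, and hence tw(G) ≤ 1.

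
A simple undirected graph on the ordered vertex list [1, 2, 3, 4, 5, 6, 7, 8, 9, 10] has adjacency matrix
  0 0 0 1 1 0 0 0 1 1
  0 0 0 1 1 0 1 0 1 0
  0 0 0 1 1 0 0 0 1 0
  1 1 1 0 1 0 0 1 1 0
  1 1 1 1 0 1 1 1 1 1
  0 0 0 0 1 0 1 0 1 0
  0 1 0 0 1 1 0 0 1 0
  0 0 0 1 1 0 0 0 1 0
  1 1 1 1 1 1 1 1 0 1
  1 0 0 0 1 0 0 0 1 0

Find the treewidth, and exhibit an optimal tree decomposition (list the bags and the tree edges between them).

Every bag has size at most 4, so the width is 4 − 1 = 3 and tw(G) ≤ 3. For the lower bound, the 4 vertices {1, 5, 9, 10} are pairwise adjacent, and any tree decomposition puts a clique entirely inside one bag — forcing width ≥ 3. Combining the bounds, tw(G) = 3.

Treewidth 3.
One such decomposition:
Bags: B1 = {2, 4, 5, 9}  B2 = {3, 4, 5, 9}  B3 = {2, 5, 7, 9}  B4 = {1, 4, 5, 9}  B5 = {5, 6, 7, 9}  B6 = {1, 5, 9, 10}  B7 = {4, 5, 8, 9}
Tree: B1–B2, B1–B3, B2–B4, B3–B5, B4–B6, B4–B7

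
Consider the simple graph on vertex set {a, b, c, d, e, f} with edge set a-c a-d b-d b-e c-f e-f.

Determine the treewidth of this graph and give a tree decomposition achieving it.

Every bag has size at most 3, so the width is 3 − 1 = 2 and tw(G) ≤ 2. For the lower bound, G contains the cycle c–a–d–b–e–f–c, so G is not a forest; only forests have treewidth ≤ 1, hence tw(G) ≥ 2. Combining the bounds, tw(G) = 2.

Treewidth 2.
One such decomposition:
Bags: B1 = {a, c, d}  B2 = {b, c, d}  B3 = {b, c, e}  B4 = {c, e, f}
Tree: B1–B2, B2–B3, B3–B4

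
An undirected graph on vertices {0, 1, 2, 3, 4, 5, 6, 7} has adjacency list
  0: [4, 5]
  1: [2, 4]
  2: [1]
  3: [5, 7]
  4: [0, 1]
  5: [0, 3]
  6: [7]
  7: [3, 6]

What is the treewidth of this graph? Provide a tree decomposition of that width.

Every bag has size at most 2, so the width is 2 − 1 = 1 and tw(G) ≤ 1. Since G has at least one edge (e.g. 6–7), it is not an edgeless graph, so tw(G) ≥ 1. Hence tw(G) = 1 exactly.

Treewidth 1.
Bags: B1 = {6, 7}  B2 = {3, 7}  B3 = {3, 5}  B4 = {0, 5}  B5 = {0, 4}  B6 = {1, 4}  B7 = {1, 2}
Tree: B1–B2, B2–B3, B3–B4, B4–B5, B5–B6, B6–B7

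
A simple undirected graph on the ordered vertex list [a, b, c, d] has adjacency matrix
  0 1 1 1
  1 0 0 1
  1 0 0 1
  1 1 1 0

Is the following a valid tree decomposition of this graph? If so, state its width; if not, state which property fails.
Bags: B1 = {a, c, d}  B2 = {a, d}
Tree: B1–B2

No — vertex b appears in no bag.

A tree decomposition must satisfy three properties: every vertex lies in some bag; for every edge, both endpoints lie together in some bag; and for every vertex, the bags containing it form a connected subtree. Here vertex b appears in no bag, so the decomposition is invalid.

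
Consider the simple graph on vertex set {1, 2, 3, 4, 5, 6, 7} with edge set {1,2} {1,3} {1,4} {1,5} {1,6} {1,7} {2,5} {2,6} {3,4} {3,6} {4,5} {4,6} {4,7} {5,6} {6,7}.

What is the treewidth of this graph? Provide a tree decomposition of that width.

Treewidth 3.
Bags: B1 = {1, 3, 4, 6}  B2 = {1, 4, 5, 6}  B3 = {1, 4, 6, 7}  B4 = {1, 2, 5, 6}
Tree: B1–B2, B2–B3, B2–B4

Every bag has size at most 4, so the width is 4 − 1 = 3 and tw(G) ≤ 3. Conversely, {1, 2, 5, 6} is a clique of size 4, and the vertices of any clique must share a bag in every tree decomposition; so some bag has ≥ 4 vertices and tw(G) ≥ 3. Hence tw(G) = 3 exactly.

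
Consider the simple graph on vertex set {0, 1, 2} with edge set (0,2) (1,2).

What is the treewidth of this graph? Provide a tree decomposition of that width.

Treewidth 1.
Bags: B1 = {0, 2}  B2 = {1, 2}
Tree: B1–B2

Each bag holds 2 vertices, so the decomposition has width 1, which upper-bounds the treewidth. Since G has at least one edge (e.g. 2–0), it is not an edgeless graph, so tw(G) ≥ 1. Therefore the treewidth is 1.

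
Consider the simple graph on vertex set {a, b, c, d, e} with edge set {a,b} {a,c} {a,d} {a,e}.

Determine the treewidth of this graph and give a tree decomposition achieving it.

Every bag has size at most 2, so the width is 2 − 1 = 1 and tw(G) ≤ 1. G has an edge, so its treewidth is at least 1. The upper and lower bounds meet at 1, so that is the treewidth.

Treewidth 1.
Bags: B1 = {a, b}  B2 = {a, d}  B3 = {a, e}  B4 = {a, c}
Tree: B1–B2, B1–B3, B1–B4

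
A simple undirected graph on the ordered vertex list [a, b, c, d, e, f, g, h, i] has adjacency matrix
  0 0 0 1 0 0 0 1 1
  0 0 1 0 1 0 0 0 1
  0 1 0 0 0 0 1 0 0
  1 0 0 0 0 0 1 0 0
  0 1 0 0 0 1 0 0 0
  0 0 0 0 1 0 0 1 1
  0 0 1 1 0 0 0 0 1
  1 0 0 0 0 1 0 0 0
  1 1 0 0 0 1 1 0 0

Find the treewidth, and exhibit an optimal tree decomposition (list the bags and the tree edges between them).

Treewidth 3.
One optimal decomposition is:
Bags: B1 = {b, c, e, g}  B2 = {b, e, g, i}  B3 = {e, f, g, i}  B4 = {d, f, g, i}  B5 = {a, d, f, i}  B6 = {a, d, f, h}
Tree: B1–B2, B2–B3, B3–B4, B4–B5, B5–B6

Each bag holds 4 vertices, so the decomposition has width 3, which upper-bounds the treewidth. For the lower bound: the 4 vertex sets {b,c,e}, {g}, {i}, {a,d,f,h} are disjoint, each induces a connected subgraph, and every pair is joined by at least one edge of G. Contracting each set to a single vertex therefore yields K_{4} as a minor, and since treewidth is minor-monotone, tw(G) ≥ tw(K_{4}) = 3. Hence tw(G) = 3 exactly.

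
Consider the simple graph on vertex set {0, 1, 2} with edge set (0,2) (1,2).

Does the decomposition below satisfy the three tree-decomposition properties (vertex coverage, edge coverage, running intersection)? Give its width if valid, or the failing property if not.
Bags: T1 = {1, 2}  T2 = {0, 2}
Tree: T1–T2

Vertex coverage: the bags together contain {0, 1, 2}, the full vertex set. Edge coverage: each edge of G has both endpoints in at least one bag. Running intersection: for every vertex, the bags containing it form a connected subtree. All three properties hold, so this is a valid tree decomposition of width max|bag| − 1 = 1, and hence tw(G) ≤ 1.

Yes; width 1.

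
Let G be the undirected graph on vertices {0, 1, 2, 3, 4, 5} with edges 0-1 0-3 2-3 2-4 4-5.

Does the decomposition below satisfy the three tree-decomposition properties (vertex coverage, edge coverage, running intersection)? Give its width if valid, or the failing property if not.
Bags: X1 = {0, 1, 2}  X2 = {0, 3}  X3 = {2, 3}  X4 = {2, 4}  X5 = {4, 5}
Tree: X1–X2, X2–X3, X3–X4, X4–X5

A tree decomposition must satisfy three properties: every vertex lies in some bag; for every edge, both endpoints lie together in some bag; and for every vertex, the bags containing it form a connected subtree. Here bags containing vertex 2 are not connected in the tree, so the decomposition is invalid.

No — bags containing vertex 2 are not connected in the tree.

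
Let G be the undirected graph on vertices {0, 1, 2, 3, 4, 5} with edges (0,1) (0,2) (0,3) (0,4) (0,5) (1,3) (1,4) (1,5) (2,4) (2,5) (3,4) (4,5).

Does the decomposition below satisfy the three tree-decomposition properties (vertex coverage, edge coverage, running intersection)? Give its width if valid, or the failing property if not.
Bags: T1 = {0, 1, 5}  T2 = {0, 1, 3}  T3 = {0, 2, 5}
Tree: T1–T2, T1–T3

No — vertex 4 appears in no bag.

A tree decomposition must satisfy three properties: every vertex lies in some bag; for every edge, both endpoints lie together in some bag; and for every vertex, the bags containing it form a connected subtree. Here vertex 4 appears in no bag, so the decomposition is invalid.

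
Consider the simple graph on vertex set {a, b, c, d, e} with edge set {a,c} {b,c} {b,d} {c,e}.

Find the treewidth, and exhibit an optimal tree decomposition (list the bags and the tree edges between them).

Treewidth 1.
One such decomposition:
Bags: B1 = {c, e}  B2 = {a, c}  B3 = {b, c}  B4 = {b, d}
Tree: B1–B2, B2–B3, B3–B4

Every bag has size at most 2, so the width is 2 − 1 = 1 and tw(G) ≤ 1. Any graph with an edge has treewidth ≥ 1, and G has the edge e–c. Combining the bounds, tw(G) = 1.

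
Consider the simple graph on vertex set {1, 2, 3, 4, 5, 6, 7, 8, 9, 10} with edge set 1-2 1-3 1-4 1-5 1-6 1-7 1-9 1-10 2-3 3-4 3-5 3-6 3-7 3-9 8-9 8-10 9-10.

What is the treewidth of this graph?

A width-2 tree decomposition is:
Bags: B1 = {1, 3, 9}  B2 = {1, 3, 7}  B3 = {1, 3, 5}  B4 = {1, 9, 10}  B5 = {1, 3, 4}  B6 = {1, 2, 3}  B7 = {8, 9, 10}  B8 = {1, 3, 6}
Tree: B1–B2, B2–B3, B1–B4, B1–B5, B3–B6, B4–B7, B3–B8
Each bag holds 3 vertices, so the decomposition has width 2, which upper-bounds the treewidth. On the other hand G contains the 3-clique {8, 9, 10}. A clique must lie in a single bag of any decomposition, so no decomposition can have width below 2. Combining the bounds, tw(G) = 2.

2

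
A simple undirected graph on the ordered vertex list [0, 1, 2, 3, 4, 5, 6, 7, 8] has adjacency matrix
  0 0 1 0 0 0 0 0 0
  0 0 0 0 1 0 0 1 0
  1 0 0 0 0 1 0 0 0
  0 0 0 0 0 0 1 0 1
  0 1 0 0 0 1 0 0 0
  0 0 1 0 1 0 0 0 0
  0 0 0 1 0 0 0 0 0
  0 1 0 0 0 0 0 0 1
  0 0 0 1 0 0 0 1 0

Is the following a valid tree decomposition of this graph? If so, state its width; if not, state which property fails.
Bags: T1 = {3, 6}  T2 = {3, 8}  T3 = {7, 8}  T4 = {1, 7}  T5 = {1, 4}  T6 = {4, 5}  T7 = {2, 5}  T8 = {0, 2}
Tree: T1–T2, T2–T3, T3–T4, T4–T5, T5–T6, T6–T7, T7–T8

Yes; width 1.

Checking the three conditions: (i) the bags cover all of {0, 1, 2, 3, 4, 5, 6, 7, 8}; (ii) for each edge, some bag contains both endpoints; (iii) the bags containing any fixed vertex form a subtree. All hold, so the decomposition is valid with width 2 − 1 = 1.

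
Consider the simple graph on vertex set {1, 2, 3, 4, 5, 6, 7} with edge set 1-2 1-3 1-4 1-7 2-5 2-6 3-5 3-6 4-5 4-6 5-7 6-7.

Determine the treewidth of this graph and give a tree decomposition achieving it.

Treewidth 3.
Bags: B1 = {1, 3, 5, 6}  B2 = {1, 4, 5, 6}  B3 = {1, 5, 6, 7}  B4 = {1, 2, 5, 6}
Tree: B1–B2, B2–B3, B3–B4

The largest bag has 4 vertices, giving width 3; this decomposition certifies tw(G) ≤ 3. For the lower bound: the 4 vertex sets {3,5}, {1,4}, {6}, {7} are disjoint, each induces a connected subgraph, and every pair is joined by at least one edge of G. Contracting each set to a single vertex therefore yields K_{4} as a minor, and since treewidth is minor-monotone, tw(G) ≥ tw(K_{4}) = 3. Hence tw(G) = 3 exactly.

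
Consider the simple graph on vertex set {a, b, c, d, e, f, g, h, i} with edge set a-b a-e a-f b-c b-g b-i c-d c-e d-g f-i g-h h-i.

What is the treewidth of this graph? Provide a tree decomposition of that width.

Every bag has size at most 4, so the width is 4 − 1 = 3 and tw(G) ≤ 3. For the lower bound: the 4 vertex sets {c,d,e}, {g}, {b}, {a,f,h,i} are disjoint, each induces a connected subgraph, and every pair is joined by at least one edge of G. Contracting each set to a single vertex therefore yields K_{4} as a minor, and since treewidth is minor-monotone, tw(G) ≥ tw(K_{4}) = 3. Therefore the treewidth is 3.

Treewidth 3.
One such decomposition:
Bags: B1 = {c, d, e, g}  B2 = {b, c, e, g}  B3 = {a, b, e, g}  B4 = {a, b, g, h}  B5 = {a, b, h, i}  B6 = {a, f, h, i}
Tree: B1–B2, B2–B3, B3–B4, B4–B5, B5–B6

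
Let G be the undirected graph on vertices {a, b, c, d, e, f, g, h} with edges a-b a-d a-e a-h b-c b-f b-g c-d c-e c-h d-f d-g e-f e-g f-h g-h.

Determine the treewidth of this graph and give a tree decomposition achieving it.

Treewidth 4.
One such decomposition:
Bags: B1 = {a, b, d, e, h}  B2 = {b, d, e, f, h}  B3 = {b, d, e, g, h}  B4 = {b, c, d, e, h}
Tree: B1–B2, B2–B3, B3–B4

Every bag has size at most 5, so the width is 5 − 1 = 4 and tw(G) ≤ 4. For the lower bound: the 5 vertex sets {a,d}, {e,f}, {b,g}, {h}, {c} are disjoint, each induces a connected subgraph, and every pair is joined by at least one edge of G. Contracting each set to a single vertex therefore yields K_{5} as a minor, and since treewidth is minor-monotone, tw(G) ≥ tw(K_{5}) = 4. Combining the bounds, tw(G) = 4.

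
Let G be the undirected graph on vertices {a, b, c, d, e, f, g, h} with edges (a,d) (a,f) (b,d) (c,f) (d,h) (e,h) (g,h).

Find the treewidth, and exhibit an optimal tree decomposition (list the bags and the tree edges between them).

Treewidth 1.
Bags: B1 = {d, h}  B2 = {b, d}  B3 = {a, d}  B4 = {a, f}  B5 = {g, h}  B6 = {c, f}  B7 = {e, h}
Tree: B1–B2, B1–B3, B3–B4, B1–B5, B4–B6, B1–B7

The largest bag has 2 vertices, giving width 1; this decomposition certifies tw(G) ≤ 1. G has an edge, so its treewidth is at least 1. Hence tw(G) = 1 exactly.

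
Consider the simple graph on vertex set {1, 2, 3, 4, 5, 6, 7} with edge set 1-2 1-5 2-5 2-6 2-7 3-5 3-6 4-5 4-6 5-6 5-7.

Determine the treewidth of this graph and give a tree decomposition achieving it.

Treewidth 2.
Bags: B1 = {2, 5, 6}  B2 = {3, 5, 6}  B3 = {1, 2, 5}  B4 = {4, 5, 6}  B5 = {2, 5, 7}
Tree: B1–B2, B1–B3, B1–B4, B3–B5

The largest bag has 3 vertices, giving width 2; this decomposition certifies tw(G) ≤ 2. For the lower bound, the 3 vertices {1, 2, 5} are pairwise adjacent, and any tree decomposition puts a clique entirely inside one bag — forcing width ≥ 2. Hence tw(G) = 2 exactly.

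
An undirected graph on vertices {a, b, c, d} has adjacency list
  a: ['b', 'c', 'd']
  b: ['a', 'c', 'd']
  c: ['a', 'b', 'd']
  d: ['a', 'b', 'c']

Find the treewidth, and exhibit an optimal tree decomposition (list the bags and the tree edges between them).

Treewidth 3.
One such decomposition:
Bags: B1 = {a, b, c, d}
Tree: (single bag)

With just one bag of size 4, the width is 4 − 1 = 3, so tw(G) ≤ 3. Conversely, {a, b, c, d} is a clique of size 4, and the vertices of any clique must share a bag in every tree decomposition; so some bag has ≥ 4 vertices and tw(G) ≥ 3. Hence tw(G) = 3 exactly.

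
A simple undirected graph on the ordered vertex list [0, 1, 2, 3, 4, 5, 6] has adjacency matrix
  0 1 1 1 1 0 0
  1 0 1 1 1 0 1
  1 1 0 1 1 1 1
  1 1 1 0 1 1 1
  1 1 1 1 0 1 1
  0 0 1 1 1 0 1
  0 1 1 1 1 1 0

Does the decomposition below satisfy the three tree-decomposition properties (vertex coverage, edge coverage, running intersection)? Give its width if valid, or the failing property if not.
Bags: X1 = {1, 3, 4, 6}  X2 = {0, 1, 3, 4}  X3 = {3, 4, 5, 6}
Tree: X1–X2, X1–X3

A tree decomposition must satisfy three properties: every vertex lies in some bag; for every edge, both endpoints lie together in some bag; and for every vertex, the bags containing it form a connected subtree. Here vertex 2 appears in no bag, so the decomposition is invalid.

No — vertex 2 appears in no bag.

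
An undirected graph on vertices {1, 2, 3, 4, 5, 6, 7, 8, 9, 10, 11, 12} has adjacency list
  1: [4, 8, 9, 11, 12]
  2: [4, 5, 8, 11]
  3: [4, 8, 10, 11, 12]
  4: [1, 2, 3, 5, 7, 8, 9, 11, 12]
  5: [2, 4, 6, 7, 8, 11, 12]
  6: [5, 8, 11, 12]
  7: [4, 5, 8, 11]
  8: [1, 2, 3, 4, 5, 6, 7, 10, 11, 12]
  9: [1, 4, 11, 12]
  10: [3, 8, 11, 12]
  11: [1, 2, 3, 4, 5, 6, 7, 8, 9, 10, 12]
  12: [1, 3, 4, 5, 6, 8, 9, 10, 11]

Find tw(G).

A width-4 tree decomposition is:
Bags: B1 = {4, 5, 8, 11, 12}  B2 = {5, 6, 8, 11, 12}  B3 = {3, 4, 8, 11, 12}  B4 = {1, 4, 8, 11, 12}  B5 = {3, 8, 10, 11, 12}  B6 = {4, 5, 7, 8, 11}  B7 = {2, 4, 5, 8, 11}  B8 = {1, 4, 9, 11, 12}
Tree: B1–B2, B1–B3, B1–B4, B3–B5, B1–B6, B1–B7, B4–B8
The largest bag has 5 vertices, giving width 4; this decomposition certifies tw(G) ≤ 4. On the other hand G contains the 5-clique {3, 8, 10, 11, 12}. A clique must lie in a single bag of any decomposition, so no decomposition can have width below 4. Hence tw(G) = 4 exactly.

4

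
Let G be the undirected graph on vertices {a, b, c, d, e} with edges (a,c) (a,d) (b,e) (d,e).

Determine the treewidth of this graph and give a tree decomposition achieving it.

Treewidth 1.
One such decomposition:
Bags: B1 = {a, c}  B2 = {a, d}  B3 = {d, e}  B4 = {b, e}
Tree: B1–B2, B2–B3, B3–B4

The largest bag has 2 vertices, giving width 1; this decomposition certifies tw(G) ≤ 1. G has an edge, so its treewidth is at least 1. Combining the bounds, tw(G) = 1.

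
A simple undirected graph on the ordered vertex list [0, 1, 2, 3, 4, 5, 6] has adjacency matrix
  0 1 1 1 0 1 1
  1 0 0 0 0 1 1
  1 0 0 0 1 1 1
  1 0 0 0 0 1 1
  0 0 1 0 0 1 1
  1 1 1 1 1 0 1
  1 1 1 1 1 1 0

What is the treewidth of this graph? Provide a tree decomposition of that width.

Treewidth 3.
Bags: B1 = {0, 2, 5, 6}  B2 = {2, 4, 5, 6}  B3 = {0, 1, 5, 6}  B4 = {0, 3, 5, 6}
Tree: B1–B2, B1–B3, B1–B4

Each bag holds 4 vertices, so the decomposition has width 3, which upper-bounds the treewidth. Conversely, {0, 1, 5, 6} is a clique of size 4, and the vertices of any clique must share a bag in every tree decomposition; so some bag has ≥ 4 vertices and tw(G) ≥ 3. The upper and lower bounds meet at 3, so that is the treewidth.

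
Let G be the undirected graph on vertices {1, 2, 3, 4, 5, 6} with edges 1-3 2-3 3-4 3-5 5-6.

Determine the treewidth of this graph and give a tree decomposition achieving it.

Every bag has size at most 2, so the width is 2 − 1 = 1 and tw(G) ≤ 1. Since G has at least one edge (e.g. 3–4), it is not an edgeless graph, so tw(G) ≥ 1. Therefore the treewidth is 1.

Treewidth 1.
Bags: B1 = {3, 4}  B2 = {3, 5}  B3 = {1, 3}  B4 = {5, 6}  B5 = {2, 3}
Tree: B1–B2, B1–B3, B2–B4, B3–B5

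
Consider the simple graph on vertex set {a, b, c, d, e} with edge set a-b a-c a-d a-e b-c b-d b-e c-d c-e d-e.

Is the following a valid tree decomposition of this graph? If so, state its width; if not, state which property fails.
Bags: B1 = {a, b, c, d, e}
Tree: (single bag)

Yes; width 4.

Vertex coverage: the bags together contain {a, b, c, d, e}, the full vertex set. Edge coverage: each edge of G has both endpoints in at least one bag. Running intersection: for every vertex, the bags containing it form a connected subtree. All three properties hold, so this is a valid tree decomposition of width max|bag| − 1 = 4, and hence tw(G) ≤ 4.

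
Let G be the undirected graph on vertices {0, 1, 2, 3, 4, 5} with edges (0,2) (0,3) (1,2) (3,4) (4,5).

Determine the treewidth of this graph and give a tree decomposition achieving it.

Treewidth 1.
One such decomposition:
Bags: B1 = {1, 2}  B2 = {0, 2}  B3 = {0, 3}  B4 = {3, 4}  B5 = {4, 5}
Tree: B1–B2, B2–B3, B3–B4, B4–B5

Every bag has size at most 2, so the width is 2 − 1 = 1 and tw(G) ≤ 1. Since G has at least one edge (e.g. 1–2), it is not an edgeless graph, so tw(G) ≥ 1. Therefore the treewidth is 1.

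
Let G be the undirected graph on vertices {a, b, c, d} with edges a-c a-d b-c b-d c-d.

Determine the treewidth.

A width-2 tree decomposition is:
Bags: B1 = {b, c, d}  B2 = {a, c, d}
Tree: B1–B2
Every bag has size at most 3, so the width is 3 − 1 = 2 and tw(G) ≤ 2. Conversely, {a, c, d} is a clique of size 3, and the vertices of any clique must share a bag in every tree decomposition; so some bag has ≥ 3 vertices and tw(G) ≥ 2. Therefore the treewidth is 2.

2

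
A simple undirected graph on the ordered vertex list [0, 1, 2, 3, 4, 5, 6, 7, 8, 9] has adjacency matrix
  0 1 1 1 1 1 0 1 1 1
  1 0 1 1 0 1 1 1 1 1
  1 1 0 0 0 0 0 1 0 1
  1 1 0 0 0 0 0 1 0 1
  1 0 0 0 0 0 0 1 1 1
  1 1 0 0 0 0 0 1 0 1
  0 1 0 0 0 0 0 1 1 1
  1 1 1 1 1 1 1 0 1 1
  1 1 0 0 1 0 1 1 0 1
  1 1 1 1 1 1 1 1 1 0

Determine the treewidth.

4

A width-4 tree decomposition is:
Bags: B1 = {0, 1, 2, 7, 9}  B2 = {0, 1, 3, 7, 9}  B3 = {0, 1, 7, 8, 9}  B4 = {0, 1, 5, 7, 9}  B5 = {0, 4, 7, 8, 9}  B6 = {1, 6, 7, 8, 9}
Tree: B1–B2, B2–B3, B2–B4, B3–B5, B3–B6
Each bag holds 5 vertices, so the decomposition has width 4, which upper-bounds the treewidth. Conversely, {0, 1, 7, 8, 9} is a clique of size 5, and the vertices of any clique must share a bag in every tree decomposition; so some bag has ≥ 5 vertices and tw(G) ≥ 4. Therefore the treewidth is 4.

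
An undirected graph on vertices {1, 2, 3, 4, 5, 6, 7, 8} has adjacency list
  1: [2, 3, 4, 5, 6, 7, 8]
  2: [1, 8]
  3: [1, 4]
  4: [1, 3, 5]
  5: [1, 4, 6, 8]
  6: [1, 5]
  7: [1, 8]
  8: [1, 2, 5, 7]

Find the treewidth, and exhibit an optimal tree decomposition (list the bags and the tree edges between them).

Every bag has size at most 3, so the width is 3 − 1 = 2 and tw(G) ≤ 2. Conversely, {1, 2, 8} is a clique of size 3, and the vertices of any clique must share a bag in every tree decomposition; so some bag has ≥ 3 vertices and tw(G) ≥ 2. Combining the bounds, tw(G) = 2.

Treewidth 2.
One such decomposition:
Bags: B1 = {1, 4, 5}  B2 = {1, 5, 8}  B3 = {1, 3, 4}  B4 = {1, 2, 8}  B5 = {1, 5, 6}  B6 = {1, 7, 8}
Tree: B1–B2, B1–B3, B2–B4, B2–B5, B4–B6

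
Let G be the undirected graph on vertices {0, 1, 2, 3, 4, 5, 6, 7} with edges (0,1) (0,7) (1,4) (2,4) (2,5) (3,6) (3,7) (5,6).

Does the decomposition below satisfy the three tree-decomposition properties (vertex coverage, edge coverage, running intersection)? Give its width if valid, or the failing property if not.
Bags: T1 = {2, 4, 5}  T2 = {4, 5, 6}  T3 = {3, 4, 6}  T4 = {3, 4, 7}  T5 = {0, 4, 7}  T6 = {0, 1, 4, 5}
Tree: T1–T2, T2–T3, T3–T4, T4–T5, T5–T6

No — bags containing vertex 5 are not connected in the tree.

A tree decomposition must satisfy three properties: every vertex lies in some bag; for every edge, both endpoints lie together in some bag; and for every vertex, the bags containing it form a connected subtree. Here bags containing vertex 5 are not connected in the tree, so the decomposition is invalid.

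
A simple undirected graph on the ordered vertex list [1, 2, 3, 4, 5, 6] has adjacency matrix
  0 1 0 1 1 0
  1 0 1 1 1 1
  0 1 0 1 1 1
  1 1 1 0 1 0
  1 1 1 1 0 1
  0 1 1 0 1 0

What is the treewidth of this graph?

A width-3 tree decomposition is:
Bags: B1 = {2, 3, 4, 5}  B2 = {2, 3, 5, 6}  B3 = {1, 2, 4, 5}
Tree: B1–B2, B1–B3
Every bag has size at most 4, so the width is 4 − 1 = 3 and tw(G) ≤ 3. Conversely, {1, 2, 4, 5} is a clique of size 4, and the vertices of any clique must share a bag in every tree decomposition; so some bag has ≥ 4 vertices and tw(G) ≥ 3. The upper and lower bounds meet at 3, so that is the treewidth.

3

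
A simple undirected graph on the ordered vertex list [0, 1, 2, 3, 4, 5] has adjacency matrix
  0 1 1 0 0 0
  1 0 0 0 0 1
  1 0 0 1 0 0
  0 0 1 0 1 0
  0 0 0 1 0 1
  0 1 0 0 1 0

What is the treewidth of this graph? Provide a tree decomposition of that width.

The largest bag has 3 vertices, giving width 2; this decomposition certifies tw(G) ≤ 2. Since 4–3–2–0–1–5–4 is a cycle in G, G is not acyclic. Forests are exactly the graphs of treewidth ≤ 1, so tw(G) ≥ 2. Therefore the treewidth is 2.

Treewidth 2.
One optimal decomposition is:
Bags: B1 = {2, 3, 4}  B2 = {0, 2, 4}  B3 = {0, 1, 4}  B4 = {1, 4, 5}
Tree: B1–B2, B2–B3, B3–B4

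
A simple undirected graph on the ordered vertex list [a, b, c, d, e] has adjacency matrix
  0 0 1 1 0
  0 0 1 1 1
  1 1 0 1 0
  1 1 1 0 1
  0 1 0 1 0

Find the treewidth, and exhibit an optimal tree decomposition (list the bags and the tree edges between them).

The largest bag has 3 vertices, giving width 2; this decomposition certifies tw(G) ≤ 2. For the lower bound, the 3 vertices {b, d, e} are pairwise adjacent, and any tree decomposition puts a clique entirely inside one bag — forcing width ≥ 2. Hence tw(G) = 2 exactly.

Treewidth 2.
Bags: B1 = {b, c, d}  B2 = {b, d, e}  B3 = {a, c, d}
Tree: B1–B2, B1–B3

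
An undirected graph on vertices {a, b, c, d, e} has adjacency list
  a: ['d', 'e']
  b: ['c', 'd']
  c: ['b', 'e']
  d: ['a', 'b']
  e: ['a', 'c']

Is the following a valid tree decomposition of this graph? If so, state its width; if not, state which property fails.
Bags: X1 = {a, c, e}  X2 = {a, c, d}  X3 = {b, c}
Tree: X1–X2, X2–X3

A tree decomposition must satisfy three properties: every vertex lies in some bag; for every edge, both endpoints lie together in some bag; and for every vertex, the bags containing it form a connected subtree. Here edge (d,b) lies in no bag, so the decomposition is invalid.

No — edge (d,b) lies in no bag.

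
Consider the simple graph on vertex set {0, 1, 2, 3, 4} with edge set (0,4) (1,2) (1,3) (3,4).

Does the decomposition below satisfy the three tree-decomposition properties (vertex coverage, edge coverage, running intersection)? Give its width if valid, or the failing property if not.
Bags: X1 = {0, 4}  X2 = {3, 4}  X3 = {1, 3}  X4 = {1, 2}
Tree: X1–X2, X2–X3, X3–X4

Yes; width 1.

Vertex coverage: the bags together contain {0, 1, 2, 3, 4}, the full vertex set. Edge coverage: each edge of G has both endpoints in at least one bag. Running intersection: for every vertex, the bags containing it form a connected subtree. All three properties hold, so this is a valid tree decomposition of width max|bag| − 1 = 1, and hence tw(G) ≤ 1.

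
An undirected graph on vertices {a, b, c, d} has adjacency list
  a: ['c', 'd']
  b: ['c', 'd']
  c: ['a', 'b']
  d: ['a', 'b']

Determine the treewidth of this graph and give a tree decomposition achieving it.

Treewidth 2.
One optimal decomposition is:
Bags: B1 = {a, b, c}  B2 = {a, b, d}
Tree: B1–B2

The largest bag has 3 vertices, giving width 2; this decomposition certifies tw(G) ≤ 2. Since b–c–a–d–b is a cycle in G, G is not acyclic. Forests are exactly the graphs of treewidth ≤ 1, so tw(G) ≥ 2. The upper and lower bounds meet at 2, so that is the treewidth.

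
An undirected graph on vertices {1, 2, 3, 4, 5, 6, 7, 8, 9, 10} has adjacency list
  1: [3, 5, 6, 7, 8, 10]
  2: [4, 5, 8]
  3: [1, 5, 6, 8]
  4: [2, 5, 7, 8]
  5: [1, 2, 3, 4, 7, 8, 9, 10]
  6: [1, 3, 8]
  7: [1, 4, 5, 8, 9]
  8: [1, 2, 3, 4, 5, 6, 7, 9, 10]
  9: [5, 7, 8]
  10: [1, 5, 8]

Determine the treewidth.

3

A width-3 tree decomposition is:
Bags: B1 = {5, 7, 8, 9}  B2 = {1, 5, 7, 8}  B3 = {4, 5, 7, 8}  B4 = {1, 3, 5, 8}  B5 = {2, 4, 5, 8}  B6 = {1, 5, 8, 10}  B7 = {1, 3, 6, 8}
Tree: B1–B2, B2–B3, B2–B4, B3–B5, B2–B6, B4–B7
Every bag has size at most 4, so the width is 4 − 1 = 3 and tw(G) ≤ 3. For the lower bound, the 4 vertices {1, 5, 8, 10} are pairwise adjacent, and any tree decomposition puts a clique entirely inside one bag — forcing width ≥ 3. Hence tw(G) = 3 exactly.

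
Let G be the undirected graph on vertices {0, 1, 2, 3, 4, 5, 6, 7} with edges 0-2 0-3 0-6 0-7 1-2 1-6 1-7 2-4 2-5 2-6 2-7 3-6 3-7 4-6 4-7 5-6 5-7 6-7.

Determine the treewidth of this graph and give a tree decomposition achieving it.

Every bag has size at most 4, so the width is 4 − 1 = 3 and tw(G) ≤ 3. On the other hand G contains the 4-clique {0, 2, 6, 7}. A clique must lie in a single bag of any decomposition, so no decomposition can have width below 3. The upper and lower bounds meet at 3, so that is the treewidth.

Treewidth 3.
One such decomposition:
Bags: B1 = {0, 2, 6, 7}  B2 = {1, 2, 6, 7}  B3 = {2, 5, 6, 7}  B4 = {2, 4, 6, 7}  B5 = {0, 3, 6, 7}
Tree: B1–B2, B2–B3, B1–B4, B1–B5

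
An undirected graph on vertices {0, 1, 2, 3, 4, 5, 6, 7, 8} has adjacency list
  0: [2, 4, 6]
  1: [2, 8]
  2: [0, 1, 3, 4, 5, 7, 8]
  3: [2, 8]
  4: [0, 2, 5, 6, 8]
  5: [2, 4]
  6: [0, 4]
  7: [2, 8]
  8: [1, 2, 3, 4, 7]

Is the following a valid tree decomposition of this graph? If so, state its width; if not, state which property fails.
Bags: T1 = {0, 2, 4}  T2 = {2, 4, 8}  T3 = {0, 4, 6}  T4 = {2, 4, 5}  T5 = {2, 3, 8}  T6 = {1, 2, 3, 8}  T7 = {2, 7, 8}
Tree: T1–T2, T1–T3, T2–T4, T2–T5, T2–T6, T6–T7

A tree decomposition must satisfy three properties: every vertex lies in some bag; for every edge, both endpoints lie together in some bag; and for every vertex, the bags containing it form a connected subtree. Here bags containing vertex 3 are not connected in the tree, so the decomposition is invalid.

No — bags containing vertex 3 are not connected in the tree.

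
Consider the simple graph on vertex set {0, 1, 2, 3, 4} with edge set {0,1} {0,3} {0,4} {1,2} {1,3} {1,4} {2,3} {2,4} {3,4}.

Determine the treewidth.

A width-3 tree decomposition is:
Bags: B1 = {0, 1, 3, 4}  B2 = {1, 2, 3, 4}
Tree: B1–B2
The largest bag has 4 vertices, giving width 3; this decomposition certifies tw(G) ≤ 3. For the lower bound, the 4 vertices {0, 1, 3, 4} are pairwise adjacent, and any tree decomposition puts a clique entirely inside one bag — forcing width ≥ 3. The upper and lower bounds meet at 3, so that is the treewidth.

3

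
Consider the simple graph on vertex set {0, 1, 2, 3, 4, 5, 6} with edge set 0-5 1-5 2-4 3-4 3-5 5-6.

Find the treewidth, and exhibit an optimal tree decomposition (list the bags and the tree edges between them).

Treewidth 1.
Bags: B1 = {3, 5}  B2 = {5, 6}  B3 = {3, 4}  B4 = {2, 4}  B5 = {0, 5}  B6 = {1, 5}
Tree: B1–B2, B1–B3, B3–B4, B1–B5, B1–B6

Each bag holds 2 vertices, so the decomposition has width 1, which upper-bounds the treewidth. Any graph with an edge has treewidth ≥ 1, and G has the edge 5–3. The upper and lower bounds meet at 1, so that is the treewidth.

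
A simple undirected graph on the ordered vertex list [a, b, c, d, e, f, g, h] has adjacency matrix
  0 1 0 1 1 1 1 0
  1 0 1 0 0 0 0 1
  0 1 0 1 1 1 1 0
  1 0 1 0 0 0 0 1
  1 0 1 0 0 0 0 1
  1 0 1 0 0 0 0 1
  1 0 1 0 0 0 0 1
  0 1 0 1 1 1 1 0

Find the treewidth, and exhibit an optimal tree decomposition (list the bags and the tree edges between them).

Treewidth 3.
One such decomposition:
Bags: B1 = {a, c, g, h}  B2 = {a, c, d, h}  B3 = {a, b, c, h}  B4 = {a, c, f, h}  B5 = {a, c, e, h}
Tree: B1–B2, B2–B3, B3–B4, B4–B5

Every bag has size at most 4, so the width is 4 − 1 = 3 and tw(G) ≤ 3. For the lower bound: the 4 vertex sets {a,g}, {d,h}, {c}, {b} are disjoint, each induces a connected subgraph, and every pair is joined by at least one edge of G. Contracting each set to a single vertex therefore yields K_{4} as a minor, and since treewidth is minor-monotone, tw(G) ≥ tw(K_{4}) = 3. Hence tw(G) = 3 exactly.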